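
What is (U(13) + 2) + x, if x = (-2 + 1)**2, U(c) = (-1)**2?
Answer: 4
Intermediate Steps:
U(c) = 1
x = 1 (x = (-1)**2 = 1)
(U(13) + 2) + x = (1 + 2) + 1 = 3 + 1 = 4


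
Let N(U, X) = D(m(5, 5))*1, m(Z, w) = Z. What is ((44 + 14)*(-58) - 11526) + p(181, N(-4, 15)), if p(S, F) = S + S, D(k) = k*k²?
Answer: -14528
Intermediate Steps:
D(k) = k³
N(U, X) = 125 (N(U, X) = 5³*1 = 125*1 = 125)
p(S, F) = 2*S
((44 + 14)*(-58) - 11526) + p(181, N(-4, 15)) = ((44 + 14)*(-58) - 11526) + 2*181 = (58*(-58) - 11526) + 362 = (-3364 - 11526) + 362 = -14890 + 362 = -14528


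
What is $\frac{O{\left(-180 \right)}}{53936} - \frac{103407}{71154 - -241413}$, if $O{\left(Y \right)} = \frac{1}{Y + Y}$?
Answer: $- \frac{669283298429}{2023033645440} \approx -0.33083$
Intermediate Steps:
$O{\left(Y \right)} = \frac{1}{2 Y}$
$\frac{O{\left(-180 \right)}}{53936} - \frac{103407}{71154 - -241413} = \frac{\frac{1}{2} \frac{1}{-180}}{53936} - \frac{103407}{71154 - -241413} = \frac{1}{2} \left(- \frac{1}{180}\right) \frac{1}{53936} - \frac{103407}{71154 + 241413} = \left(- \frac{1}{360}\right) \frac{1}{53936} - \frac{103407}{312567} = - \frac{1}{19416960} - \frac{34469}{104189} = - \frac{669283298429}{2023033645440}$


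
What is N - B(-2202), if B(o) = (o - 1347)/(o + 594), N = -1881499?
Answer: -1008484647/536 ≈ -1.8815e+6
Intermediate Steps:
B(o) = (-1347 + o)/(594 + o)
N - B(-2202) = -1881499 - (-1347 - 2202)/(594 - 2202) = -1881499 - (-3549)/(-1608) = -1881499 - (-1)*(-3549)/1608 = -1881499 - 1*1183/536 = -1881499 - 1183/536 = -1008484647/536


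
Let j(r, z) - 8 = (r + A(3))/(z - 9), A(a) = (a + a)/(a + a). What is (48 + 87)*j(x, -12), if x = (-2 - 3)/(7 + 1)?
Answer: 60345/56 ≈ 1077.6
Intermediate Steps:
x = -5/8 ≈ -0.62500
A(a) = 1 (A(a) = (2*a)/((2*a)) = (2*a)*(1/(2*a)) = 1)
j(r, z) = 8 + (1 + r)/(-9 + z) (j(r, z) = 8 + (r + 1)/(z - 9) = 8 + (1 + r)/(-9 + z))
(48 + 87)*j(x, -12) = (48 + 87)*((-71 - 5/8 + 8*(-12))/(-9 - 12)) = 135*((-71 - 5/8 - 96)/(-21)) = 135*(-1/21*(-1341/8)) = 135*(447/56) = 60345/56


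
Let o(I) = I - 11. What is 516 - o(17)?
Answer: 510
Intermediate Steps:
o(I) = -11 + I
516 - o(17) = 516 - (-11 + 17) = 516 - 1*6 = 516 - 6 = 510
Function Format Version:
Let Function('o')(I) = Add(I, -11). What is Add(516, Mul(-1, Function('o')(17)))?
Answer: 510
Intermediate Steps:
Function('o')(I) = Add(-11, I)
Add(516, Mul(-1, Function('o')(17))) = Add(516, Mul(-1, Add(-11, 17))) = Add(516, Mul(-1, 6)) = Add(516, -6) = 510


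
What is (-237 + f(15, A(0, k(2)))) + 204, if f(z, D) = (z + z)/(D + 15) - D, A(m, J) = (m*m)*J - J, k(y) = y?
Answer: -373/13 ≈ -28.692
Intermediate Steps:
A(m, J) = -J + J*m² (A(m, J) = m²*J - J = J*m² - J = -J + J*m²)
f(z, D) = -D + 2*z/(15 + D) (f(z, D) = (2*z)/(15 + D) - D = 2*z/(15 + D) - D = -D + 2*z/(15 + D))
(-237 + f(15, A(0, k(2)))) + 204 = (-237 + (-(2*(-1 + 0²))² - 30*(-1 + 0²) + 2*15)/(15 + 2*(-1 + 0²))) + 204 = (-237 + (-(2*(-1 + 0))² - 30*(-1 + 0) + 30)/(15 + 2*(-1 + 0))) + 204 = (-237 + (-(2*(-1))² - 30*(-1) + 30)/(15 + 2*(-1))) + 204 = (-237 + (-1*(-2)² - 15*(-2) + 30)/(15 - 2)) + 204 = (-237 + (-1*4 + 30 + 30)/13) + 204 = (-237 + (-4 + 30 + 30)/13) + 204 = (-237 + (1/13)*56) + 204 = (-237 + 56/13) + 204 = -3025/13 + 204 = -373/13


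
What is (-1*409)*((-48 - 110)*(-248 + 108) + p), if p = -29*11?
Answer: -8916609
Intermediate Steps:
p = -319
(-1*409)*((-48 - 110)*(-248 + 108) + p) = (-1*409)*((-48 - 110)*(-248 + 108) - 319) = -409*(-158*(-140) - 319) = -409*(22120 - 319) = -409*21801 = -8916609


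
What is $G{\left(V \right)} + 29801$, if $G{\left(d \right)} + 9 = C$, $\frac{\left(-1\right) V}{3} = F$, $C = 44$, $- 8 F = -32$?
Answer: $29836$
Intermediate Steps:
$F = 4$ ($F = \left(- \frac{1}{8}\right) \left(-32\right) = 4$)
$V = -12$ ($V = \left(-3\right) 4 = -12$)
$G{\left(d \right)} = 35$ ($G{\left(d \right)} = -9 + 44 = 35$)
$G{\left(V \right)} + 29801 = 35 + 29801 = 29836$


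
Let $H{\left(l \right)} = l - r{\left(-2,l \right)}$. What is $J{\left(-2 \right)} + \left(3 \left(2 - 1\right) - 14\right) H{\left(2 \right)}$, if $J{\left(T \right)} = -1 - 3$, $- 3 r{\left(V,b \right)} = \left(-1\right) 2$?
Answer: $- \frac{56}{3} \approx -18.667$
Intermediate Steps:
$r{\left(V,b \right)} = \frac{2}{3}$ ($r{\left(V,b \right)} = - \frac{\left(-1\right) 2}{3} = \left(- \frac{1}{3}\right) \left(-2\right) = \frac{2}{3}$)
$J{\left(T \right)} = -4$
$H{\left(l \right)} = - \frac{2}{3} + l$ ($H{\left(l \right)} = l - \frac{2}{3} = - \frac{2}{3} + l$)
$J{\left(-2 \right)} + \left(3 \left(2 - 1\right) - 14\right) H{\left(2 \right)} = -4 + \left(3 \left(2 - 1\right) - 14\right) \left(- \frac{2}{3} + 2\right) = -4 + \left(3 \cdot 1 - 14\right) \frac{4}{3} = -4 + \left(3 - 14\right) \frac{4}{3} = -4 - \frac{44}{3} = - \frac{56}{3}$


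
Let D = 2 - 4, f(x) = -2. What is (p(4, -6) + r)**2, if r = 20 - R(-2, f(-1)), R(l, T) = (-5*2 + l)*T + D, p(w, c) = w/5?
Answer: 36/25 ≈ 1.4400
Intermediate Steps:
p(w, c) = w/5 (p(w, c) = w*(1/5) = w/5)
D = -2
R(l, T) = -2 + T*(-10 + l) (R(l, T) = (-5*2 + l)*T - 2 = (-10 + l)*T - 2 = T*(-10 + l) - 2 = -2 + T*(-10 + l))
r = -2 (r = 20 - (-2 - 10*(-2) - 2*(-2)) = 20 - (-2 + 20 + 4) = 20 - 1*22 = 20 - 22 = -2)
(p(4, -6) + r)**2 = ((1/5)*4 - 2)**2 = (4/5 - 2)**2 = (-6/5)**2 = 36/25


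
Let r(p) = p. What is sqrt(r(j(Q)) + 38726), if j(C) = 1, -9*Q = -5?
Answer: 3*sqrt(4303) ≈ 196.79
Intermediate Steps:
Q = 5/9 (Q = -1/9*(-5) = 5/9 ≈ 0.55556)
sqrt(r(j(Q)) + 38726) = sqrt(1 + 38726) = sqrt(38727) = 3*sqrt(4303)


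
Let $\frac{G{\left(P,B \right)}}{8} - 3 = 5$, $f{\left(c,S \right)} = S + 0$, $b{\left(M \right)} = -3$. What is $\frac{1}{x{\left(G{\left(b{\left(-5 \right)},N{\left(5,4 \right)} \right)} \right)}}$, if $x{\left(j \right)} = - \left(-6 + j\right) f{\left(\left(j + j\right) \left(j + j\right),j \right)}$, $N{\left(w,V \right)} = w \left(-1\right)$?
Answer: $- \frac{1}{3712} \approx -0.0002694$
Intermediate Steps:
$N{\left(w,V \right)} = - w$
$f{\left(c,S \right)} = S$
$G{\left(P,B \right)} = 64$ ($G{\left(P,B \right)} = 24 + 8 \cdot 5 = 24 + 40 = 64$)
$x{\left(j \right)} = - j \left(-6 + j\right)$ ($x{\left(j \right)} = - \left(-6 + j\right) j = - j \left(-6 + j\right)$)
$\frac{1}{x{\left(G{\left(b{\left(-5 \right)},N{\left(5,4 \right)} \right)} \right)}} = \frac{1}{64 \left(6 - 64\right)} = \frac{1}{64 \left(-58\right)} = \frac{1}{-3712} = - \frac{1}{3712}$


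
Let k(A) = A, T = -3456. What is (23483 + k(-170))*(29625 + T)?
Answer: 610077897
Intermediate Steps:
(23483 + k(-170))*(29625 + T) = (23483 - 170)*(29625 - 3456) = 23313*26169 = 610077897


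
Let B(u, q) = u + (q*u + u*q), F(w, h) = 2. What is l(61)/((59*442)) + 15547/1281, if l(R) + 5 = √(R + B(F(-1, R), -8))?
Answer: 57918323/4772274 + √31/26078 ≈ 12.137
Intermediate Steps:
B(u, q) = u + 2*q*u (B(u, q) = u + (q*u + q*u) = u + 2*q*u)
l(R) = -5 + √(-30 + R) (l(R) = -5 + √(R + 2*(1 + 2*(-8))) = -5 + √(R + 2*(1 - 16)) = -5 + √(R + 2*(-15)) = -5 + √(R - 30) = -5 + √(-30 + R))
l(61)/((59*442)) + 15547/1281 = (-5 + √(-30 + 61))/((59*442)) + 15547/1281 = (-5 + √31)/26078 + 15547*(1/1281) = (-5 + √31)*(1/26078) + 2221/183 = (-5/26078 + √31/26078) + 2221/183 = 57918323/4772274 + √31/26078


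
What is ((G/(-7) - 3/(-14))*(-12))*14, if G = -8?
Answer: -228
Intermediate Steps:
((G/(-7) - 3/(-14))*(-12))*14 = ((-8/(-7) - 3/(-14))*(-12))*14 = ((-8*(-⅐) - 3*(-1/14))*(-12))*14 = ((8/7 + 3/14)*(-12))*14 = ((19/14)*(-12))*14 = -114/7*14 = -228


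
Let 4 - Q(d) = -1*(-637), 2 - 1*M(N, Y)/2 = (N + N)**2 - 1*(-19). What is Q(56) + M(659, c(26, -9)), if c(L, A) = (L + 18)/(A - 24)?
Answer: -3474915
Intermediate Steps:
c(L, A) = (18 + L)/(-24 + A)
M(N, Y) = -34 - 8*N**2 (M(N, Y) = 4 - 2*((N + N)**2 - 1*(-19)) = 4 - 2*((2*N)**2 + 19) = 4 - 2*(4*N**2 + 19) = 4 - 2*(19 + 4*N**2) = 4 + (-38 - 8*N**2) = -34 - 8*N**2)
Q(d) = -633 (Q(d) = 4 - (-1)*(-637) = 4 - 1*637 = 4 - 637 = -633)
Q(56) + M(659, c(26, -9)) = -633 + (-34 - 8*659**2) = -633 + (-34 - 8*434281) = -633 + (-34 - 3474248) = -633 - 3474282 = -3474915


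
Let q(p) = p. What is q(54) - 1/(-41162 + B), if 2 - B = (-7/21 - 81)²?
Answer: 23218713/429976 ≈ 54.000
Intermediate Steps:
B = -59518/9 (B = 2 - (-7/21 - 81)² = 2 - (-7*1/21 - 81)² = 2 - (-⅓ - 81)² = 2 - (-244/3)² = 2 - 1*59536/9 = 2 - 59536/9 = -59518/9 ≈ -6613.1)
q(54) - 1/(-41162 + B) = 54 - 1/(-41162 - 59518/9) = 54 - 1/(-429976/9) = 54 - 1*(-9/429976) = 54 + 9/429976 = 23218713/429976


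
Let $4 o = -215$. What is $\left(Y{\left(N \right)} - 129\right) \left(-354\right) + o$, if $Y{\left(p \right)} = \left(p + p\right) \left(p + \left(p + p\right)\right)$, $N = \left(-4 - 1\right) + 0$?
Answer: $- \frac{29951}{4} \approx -7487.8$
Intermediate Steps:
$o = - \frac{215}{4}$ ($o = \frac{1}{4} \left(-215\right) = - \frac{215}{4} \approx -53.75$)
$N = -5$ ($N = -5 + 0 = -5$)
$Y{\left(p \right)} = 6 p^{2}$ ($Y{\left(p \right)} = 2 p \left(p + 2 p\right) = 2 p 3 p = 6 p^{2}$)
$\left(Y{\left(N \right)} - 129\right) \left(-354\right) + o = \left(6 \left(-5\right)^{2} - 129\right) \left(-354\right) - \frac{215}{4} = \left(6 \cdot 25 - 129\right) \left(-354\right) - \frac{215}{4} = \left(150 - 129\right) \left(-354\right) - \frac{215}{4} = 21 \left(-354\right) - \frac{215}{4} = -7434 - \frac{215}{4} = - \frac{29951}{4}$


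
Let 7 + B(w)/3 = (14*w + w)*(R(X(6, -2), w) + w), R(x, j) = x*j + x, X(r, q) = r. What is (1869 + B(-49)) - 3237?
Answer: 741696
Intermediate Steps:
R(x, j) = x + j*x (R(x, j) = j*x + x = x + j*x)
B(w) = -21 + 45*w*(6 + 7*w) (B(w) = -21 + 3*((14*w + w)*(6*(1 + w) + w)) = -21 + 3*((15*w)*((6 + 6*w) + w)) = -21 + 3*((15*w)*(6 + 7*w)) = -21 + 3*(15*w*(6 + 7*w)) = -21 + 45*w*(6 + 7*w))
(1869 + B(-49)) - 3237 = (1869 + (-21 + 270*(-49) + 315*(-49)**2)) - 3237 = (1869 + (-21 - 13230 + 315*2401)) - 3237 = (1869 + (-21 - 13230 + 756315)) - 3237 = (1869 + 743064) - 3237 = 744933 - 3237 = 741696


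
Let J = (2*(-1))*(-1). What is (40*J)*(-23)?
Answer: -1840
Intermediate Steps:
J = 2 (J = -2*(-1) = 2)
(40*J)*(-23) = (40*2)*(-23) = 80*(-23) = -1840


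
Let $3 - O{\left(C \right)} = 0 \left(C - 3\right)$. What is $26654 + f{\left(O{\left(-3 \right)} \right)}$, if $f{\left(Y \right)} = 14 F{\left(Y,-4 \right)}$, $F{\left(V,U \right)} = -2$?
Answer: $26626$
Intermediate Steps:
$O{\left(C \right)} = 3$ ($O{\left(C \right)} = 3 - 0 \left(C - 3\right) = 3 - 0 \left(-3 + C\right) = 3 - 0 = 3 + 0 = 3$)
$f{\left(Y \right)} = -28$ ($f{\left(Y \right)} = 14 \left(-2\right) = -28$)
$26654 + f{\left(O{\left(-3 \right)} \right)} = 26654 - 28 = 26626$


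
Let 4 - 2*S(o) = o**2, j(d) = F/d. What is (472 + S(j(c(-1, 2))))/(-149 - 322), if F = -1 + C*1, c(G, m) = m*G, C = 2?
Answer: -3791/3768 ≈ -1.0061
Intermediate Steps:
c(G, m) = G*m
F = 1 (F = -1 + 2*1 = -1 + 2 = 1)
j(d) = 1/d
S(o) = 2 - o**2/2
(472 + S(j(c(-1, 2))))/(-149 - 322) = (472 + (2 - (1/(-1*2))**2/2))/(-149 - 322) = (472 + (2 - (1/(-2))**2/2))/(-471) = (472 + (2 - (-1/2)**2/2))*(-1/471) = (472 + (2 - 1/2*1/4))*(-1/471) = (472 + (2 - 1/8))*(-1/471) = (472 + 15/8)*(-1/471) = (3791/8)*(-1/471) = -3791/3768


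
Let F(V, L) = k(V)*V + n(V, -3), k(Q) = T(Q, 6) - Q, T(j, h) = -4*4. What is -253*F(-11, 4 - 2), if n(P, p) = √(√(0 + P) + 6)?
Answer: -13915 - 253*√(6 + I*√11) ≈ -14556.0 - 165.48*I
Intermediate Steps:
T(j, h) = -16
n(P, p) = √(6 + √P) (n(P, p) = √(√P + 6) = √(6 + √P))
k(Q) = -16 - Q
F(V, L) = √(6 + √V) + V*(-16 - V) (F(V, L) = (-16 - V)*V + √(6 + √V) = V*(-16 - V) + √(6 + √V) = √(6 + √V) + V*(-16 - V))
-253*F(-11, 4 - 2) = -253*(√(6 + √(-11)) - 1*(-11)*(16 - 11)) = -253*(√(6 + I*√11) - 1*(-11)*5) = -253*(√(6 + I*√11) + 55) = -253*(55 + √(6 + I*√11)) = -13915 - 253*√(6 + I*√11)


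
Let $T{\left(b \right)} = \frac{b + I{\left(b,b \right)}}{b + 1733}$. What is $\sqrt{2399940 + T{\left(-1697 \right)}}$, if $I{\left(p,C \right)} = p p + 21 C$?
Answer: $\frac{\sqrt{89240315}}{6} \approx 1574.5$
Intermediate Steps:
$I{\left(p,C \right)} = p^{2} + 21 C$
$T{\left(b \right)} = \frac{b^{2} + 22 b}{1733 + b}$ ($T{\left(b \right)} = \frac{b + \left(b^{2} + 21 b\right)}{b + 1733} = \frac{b^{2} + 22 b}{1733 + b}$)
$\sqrt{2399940 + T{\left(-1697 \right)}} = \sqrt{2399940 - \frac{1697 \left(22 - 1697\right)}{1733 - 1697}} = \sqrt{2399940 - 1697 \cdot \frac{1}{36} \left(-1675\right)} = \sqrt{2399940 - \frac{1697}{36} \left(-1675\right)} = \sqrt{2399940 + \frac{2842475}{36}} = \sqrt{\frac{89240315}{36}} = \frac{\sqrt{89240315}}{6}$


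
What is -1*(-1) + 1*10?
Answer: 11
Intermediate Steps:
-1*(-1) + 1*10 = 1 + 10 = 11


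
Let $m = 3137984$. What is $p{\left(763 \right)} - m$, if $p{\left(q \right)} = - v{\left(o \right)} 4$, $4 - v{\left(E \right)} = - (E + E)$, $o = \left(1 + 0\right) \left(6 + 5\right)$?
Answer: $-3138088$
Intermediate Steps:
$o = 11$ ($o = 1 \cdot 11 = 11$)
$v{\left(E \right)} = 4 + 2 E$ ($v{\left(E \right)} = 4 - - (E + E) = 4 - - 2 E = 4 + 2 E$)
$p{\left(q \right)} = -104$ ($p{\left(q \right)} = - (4 + 2 \cdot 11) 4 = - (4 + 22) 4 = \left(-1\right) 26 \cdot 4 = \left(-26\right) 4 = -104$)
$p{\left(763 \right)} - m = -104 - 3137984 = -3138088$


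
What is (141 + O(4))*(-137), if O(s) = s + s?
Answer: -20413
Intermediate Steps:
O(s) = 2*s
(141 + O(4))*(-137) = (141 + 2*4)*(-137) = (141 + 8)*(-137) = 149*(-137) = -20413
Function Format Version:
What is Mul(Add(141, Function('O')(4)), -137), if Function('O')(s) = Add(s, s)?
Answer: -20413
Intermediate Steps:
Function('O')(s) = Mul(2, s)
Mul(Add(141, Function('O')(4)), -137) = Mul(Add(141, Mul(2, 4)), -137) = Mul(Add(141, 8), -137) = Mul(149, -137) = -20413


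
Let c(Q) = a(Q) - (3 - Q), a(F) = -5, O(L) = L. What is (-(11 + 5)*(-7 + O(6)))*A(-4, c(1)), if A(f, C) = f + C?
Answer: -176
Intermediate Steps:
c(Q) = -8 + Q (c(Q) = -5 - (3 - Q) = -5 + (-3 + Q) = -8 + Q)
A(f, C) = C + f
(-(11 + 5)*(-7 + O(6)))*A(-4, c(1)) = (-(11 + 5)*(-7 + 6))*((-8 + 1) - 4) = (-16*(-1))*(-7 - 4) = -1*(-16)*(-11) = 16*(-11) = -176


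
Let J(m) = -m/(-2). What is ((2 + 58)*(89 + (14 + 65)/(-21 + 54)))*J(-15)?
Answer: -452400/11 ≈ -41127.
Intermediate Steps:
J(m) = m/2 (J(m) = -m*(-1)/2 = -(-1)*m/2 = m/2)
((2 + 58)*(89 + (14 + 65)/(-21 + 54)))*J(-15) = ((2 + 58)*(89 + (14 + 65)/(-21 + 54)))*((1/2)*(-15)) = (60*(89 + 79/33))*(-15/2) = (60*(3016/33))*(-15/2) = (60320/11)*(-15/2) = -452400/11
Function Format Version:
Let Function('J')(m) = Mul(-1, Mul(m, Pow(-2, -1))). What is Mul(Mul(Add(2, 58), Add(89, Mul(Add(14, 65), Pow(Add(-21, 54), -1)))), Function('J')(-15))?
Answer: Rational(-452400, 11) ≈ -41127.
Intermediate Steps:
Function('J')(m) = Mul(Rational(1, 2), m) (Function('J')(m) = Mul(-1, Mul(m, Rational(-1, 2))) = Mul(-1, Mul(Rational(-1, 2), m)) = Mul(Rational(1, 2), m))
Mul(Mul(Add(2, 58), Add(89, Mul(Add(14, 65), Pow(Add(-21, 54), -1)))), Function('J')(-15)) = Mul(Mul(Add(2, 58), Add(89, Mul(Add(14, 65), Pow(Add(-21, 54), -1)))), Mul(Rational(1, 2), -15)) = Mul(Mul(60, Add(89, Mul(79, Pow(33, -1)))), Rational(-15, 2)) = Mul(Mul(60, Add(89, Mul(79, Rational(1, 33)))), Rational(-15, 2)) = Mul(Mul(60, Add(89, Rational(79, 33))), Rational(-15, 2)) = Mul(Mul(60, Rational(3016, 33)), Rational(-15, 2)) = Mul(Rational(60320, 11), Rational(-15, 2)) = Rational(-452400, 11)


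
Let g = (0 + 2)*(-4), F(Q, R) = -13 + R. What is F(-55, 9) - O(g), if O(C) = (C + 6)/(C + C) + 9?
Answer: -105/8 ≈ -13.125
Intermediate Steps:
g = -8 (g = 2*(-4) = -8)
O(C) = 9 + (6 + C)/(2*C) (O(C) = (6 + C)/((2*C)) + 9 = (6 + C)*(1/(2*C)) + 9 = (6 + C)/(2*C) + 9 = 9 + (6 + C)/(2*C))
F(-55, 9) - O(g) = (-13 + 9) - (19/2 + 3/(-8)) = -4 - (19/2 + 3*(-1/8)) = -4 - (19/2 - 3/8) = -4 - 1*73/8 = -4 - 73/8 = -105/8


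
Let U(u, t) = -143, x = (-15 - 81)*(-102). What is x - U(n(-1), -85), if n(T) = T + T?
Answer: 9935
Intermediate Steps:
n(T) = 2*T
x = 9792 (x = -96*(-102) = 9792)
x - U(n(-1), -85) = 9792 - 1*(-143) = 9792 + 143 = 9935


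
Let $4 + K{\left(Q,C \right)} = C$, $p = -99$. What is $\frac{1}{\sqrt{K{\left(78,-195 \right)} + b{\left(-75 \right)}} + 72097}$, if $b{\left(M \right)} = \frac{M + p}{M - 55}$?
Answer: $\frac{4686305}{337868544433} - \frac{4 i \sqrt{52195}}{337868544433} \approx 1.387 \cdot 10^{-5} - 2.7047 \cdot 10^{-9} i$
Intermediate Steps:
$K{\left(Q,C \right)} = -4 + C$
$b{\left(M \right)} = \frac{-99 + M}{-55 + M}$ ($b{\left(M \right)} = \frac{M - 99}{M - 55} = \frac{-99 + M}{-55 + M}$)
$\frac{1}{\sqrt{K{\left(78,-195 \right)} + b{\left(-75 \right)}} + 72097} = \frac{1}{\sqrt{\left(-4 - 195\right) + \frac{-99 - 75}{-55 - 75}} + 72097} = \frac{1}{\sqrt{-199 + \frac{1}{-130} \left(-174\right)} + 72097} = \frac{1}{\sqrt{-199 - - \frac{87}{65}} + 72097} = \frac{1}{\sqrt{-199 + \frac{87}{65}} + 72097} = \frac{1}{\sqrt{- \frac{12848}{65}} + 72097} = \frac{1}{\frac{4 i \sqrt{52195}}{65} + 72097} = \frac{1}{72097 + \frac{4 i \sqrt{52195}}{65}}$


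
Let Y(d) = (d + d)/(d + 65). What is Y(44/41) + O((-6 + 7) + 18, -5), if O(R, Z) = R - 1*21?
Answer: -5330/2709 ≈ -1.9675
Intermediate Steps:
O(R, Z) = -21 + R (O(R, Z) = R - 21 = -21 + R)
Y(d) = 2*d/(65 + d) (Y(d) = (2*d)/(65 + d) = 2*d/(65 + d))
Y(44/41) + O((-6 + 7) + 18, -5) = 2*(44/41)/(65 + 44/41) + (-21 + ((-6 + 7) + 18)) = 2*(44*(1/41))/(65 + 44*(1/41)) + (-21 + (1 + 18)) = 2*(44/41)/(65 + 44/41) + (-21 + 19) = 2*(44/41)/(2709/41) - 2 = 2*(44/41)*(41/2709) - 2 = 88/2709 - 2 = -5330/2709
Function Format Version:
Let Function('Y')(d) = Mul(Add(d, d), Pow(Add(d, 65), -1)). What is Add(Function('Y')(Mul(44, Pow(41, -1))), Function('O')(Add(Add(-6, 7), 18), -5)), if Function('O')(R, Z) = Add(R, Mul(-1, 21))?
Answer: Rational(-5330, 2709) ≈ -1.9675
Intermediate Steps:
Function('O')(R, Z) = Add(-21, R) (Function('O')(R, Z) = Add(R, -21) = Add(-21, R))
Function('Y')(d) = Mul(2, d, Pow(Add(65, d), -1)) (Function('Y')(d) = Mul(Mul(2, d), Pow(Add(65, d), -1)) = Mul(2, d, Pow(Add(65, d), -1)))
Add(Function('Y')(Mul(44, Pow(41, -1))), Function('O')(Add(Add(-6, 7), 18), -5)) = Add(Mul(2, Mul(44, Pow(41, -1)), Pow(Add(65, Mul(44, Pow(41, -1))), -1)), Add(-21, Add(Add(-6, 7), 18))) = Add(Mul(2, Mul(44, Rational(1, 41)), Pow(Add(65, Mul(44, Rational(1, 41))), -1)), Add(-21, Add(1, 18))) = Add(Mul(2, Rational(44, 41), Pow(Add(65, Rational(44, 41)), -1)), Add(-21, 19)) = Add(Mul(2, Rational(44, 41), Pow(Rational(2709, 41), -1)), -2) = Add(Mul(2, Rational(44, 41), Rational(41, 2709)), -2) = Add(Rational(88, 2709), -2) = Rational(-5330, 2709)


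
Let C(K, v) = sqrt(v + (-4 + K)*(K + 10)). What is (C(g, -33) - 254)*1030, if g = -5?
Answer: -261620 + 1030*I*sqrt(78) ≈ -2.6162e+5 + 9096.7*I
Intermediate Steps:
C(K, v) = sqrt(v + (-4 + K)*(10 + K))
(C(g, -33) - 254)*1030 = (sqrt(-40 - 33 + (-5)**2 + 6*(-5)) - 254)*1030 = (sqrt(-40 - 33 + 25 - 30) - 254)*1030 = (sqrt(-78) - 254)*1030 = (I*sqrt(78) - 254)*1030 = (-254 + I*sqrt(78))*1030 = -261620 + 1030*I*sqrt(78)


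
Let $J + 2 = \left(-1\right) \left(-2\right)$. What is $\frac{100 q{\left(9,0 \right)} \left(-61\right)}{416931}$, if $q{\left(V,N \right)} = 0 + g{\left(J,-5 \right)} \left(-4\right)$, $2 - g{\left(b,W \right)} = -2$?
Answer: $\frac{97600}{416931} \approx 0.23409$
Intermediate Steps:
$J = 0$ ($J = -2 - -2 = -2 + 2 = 0$)
$g{\left(b,W \right)} = 4$ ($g{\left(b,W \right)} = 2 - -2 = 2 + 2 = 4$)
$q{\left(V,N \right)} = -16$ ($q{\left(V,N \right)} = 0 + 4 \left(-4\right) = 0 - 16 = -16$)
$\frac{100 q{\left(9,0 \right)} \left(-61\right)}{416931} = \frac{100 \left(-16\right) \left(-61\right)}{416931} = \left(-1600\right) \left(-61\right) \frac{1}{416931} = 97600 \cdot \frac{1}{416931} = \frac{97600}{416931}$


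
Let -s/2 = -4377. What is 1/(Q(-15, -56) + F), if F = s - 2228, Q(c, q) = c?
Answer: 1/6511 ≈ 0.00015359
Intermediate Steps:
s = 8754 (s = -2*(-4377) = 8754)
F = 6526 (F = 8754 - 2228 = 6526)
1/(Q(-15, -56) + F) = 1/(-15 + 6526) = 1/6511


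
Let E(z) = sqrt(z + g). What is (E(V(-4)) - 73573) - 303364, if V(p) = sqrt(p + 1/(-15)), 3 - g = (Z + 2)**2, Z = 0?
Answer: -376937 + sqrt(-225 + 15*I*sqrt(915))/15 ≈ -3.7694e+5 + 1.2749*I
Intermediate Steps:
g = -1 (g = 3 - (0 + 2)**2 = 3 - 1*2**2 = 3 - 1*4 = 3 - 4 = -1)
V(p) = sqrt(-1/15 + p) (V(p) = sqrt(p - 1/15) = sqrt(-1/15 + p))
E(z) = sqrt(-1 + z) (E(z) = sqrt(z - 1) = sqrt(-1 + z))
(E(V(-4)) - 73573) - 303364 = (sqrt(-1 + sqrt(-15 + 225*(-4))/15) - 73573) - 303364 = (sqrt(-1 + sqrt(-15 - 900)/15) - 73573) - 303364 = (sqrt(-1 + sqrt(-915)/15) - 73573) - 303364 = (sqrt(-1 + (I*sqrt(915))/15) - 73573) - 303364 = (sqrt(-1 + I*sqrt(915)/15) - 73573) - 303364 = (-73573 + sqrt(-1 + I*sqrt(915)/15)) - 303364 = -376937 + sqrt(-1 + I*sqrt(915)/15)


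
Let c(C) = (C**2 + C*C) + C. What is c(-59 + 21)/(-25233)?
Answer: -950/8411 ≈ -0.11295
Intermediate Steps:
c(C) = C + 2*C**2 (c(C) = (C**2 + C**2) + C = 2*C**2 + C = C + 2*C**2)
c(-59 + 21)/(-25233) = ((-59 + 21)*(1 + 2*(-59 + 21)))/(-25233) = -38*(1 + 2*(-38))*(-1/25233) = -38*(1 - 76)*(-1/25233) = -38*(-75)*(-1/25233) = 2850*(-1/25233) = -950/8411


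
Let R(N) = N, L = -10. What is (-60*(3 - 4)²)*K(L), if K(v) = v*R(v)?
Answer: -6000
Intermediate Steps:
K(v) = v² (K(v) = v*v = v²)
(-60*(3 - 4)²)*K(L) = -60*(3 - 4)²*(-10)² = -60*(-1)²*100 = -60*1*100 = -60*100 = -6000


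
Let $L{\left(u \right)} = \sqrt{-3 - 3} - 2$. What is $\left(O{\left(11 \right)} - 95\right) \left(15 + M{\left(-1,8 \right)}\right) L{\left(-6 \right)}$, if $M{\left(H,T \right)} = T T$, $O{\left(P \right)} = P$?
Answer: $13272 - 6636 i \sqrt{6} \approx 13272.0 - 16255.0 i$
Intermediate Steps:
$M{\left(H,T \right)} = T^{2}$
$L{\left(u \right)} = -2 + i \sqrt{6}$ ($L{\left(u \right)} = \sqrt{-6} - 2 = i \sqrt{6} - 2 = -2 + i \sqrt{6}$)
$\left(O{\left(11 \right)} - 95\right) \left(15 + M{\left(-1,8 \right)}\right) L{\left(-6 \right)} = \left(11 - 95\right) \left(15 + 8^{2}\right) \left(-2 + i \sqrt{6}\right) = - 84 \left(15 + 64\right) \left(-2 + i \sqrt{6}\right) = \left(-84\right) 79 \left(-2 + i \sqrt{6}\right) = - 6636 \left(-2 + i \sqrt{6}\right) = 13272 - 6636 i \sqrt{6}$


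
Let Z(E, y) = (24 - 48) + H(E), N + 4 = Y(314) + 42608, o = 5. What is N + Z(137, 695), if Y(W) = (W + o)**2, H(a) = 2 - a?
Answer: 144206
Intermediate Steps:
Y(W) = (5 + W)**2 (Y(W) = (W + 5)**2 = (5 + W)**2)
N = 144365 (N = -4 + ((5 + 314)**2 + 42608) = -4 + (319**2 + 42608) = -4 + (101761 + 42608) = -4 + 144369 = 144365)
Z(E, y) = -22 - E (Z(E, y) = (24 - 48) + (2 - E) = -24 + (2 - E) = -22 - E)
N + Z(137, 695) = 144365 + (-22 - 1*137) = 144365 + (-22 - 137) = 144365 - 159 = 144206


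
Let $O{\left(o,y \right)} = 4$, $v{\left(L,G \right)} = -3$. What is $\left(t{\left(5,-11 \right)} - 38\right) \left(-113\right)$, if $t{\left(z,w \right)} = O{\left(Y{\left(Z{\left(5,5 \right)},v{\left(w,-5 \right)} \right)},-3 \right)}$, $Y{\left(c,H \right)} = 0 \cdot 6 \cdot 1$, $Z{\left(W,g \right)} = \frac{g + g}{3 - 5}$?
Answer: $3842$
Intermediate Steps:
$Z{\left(W,g \right)} = - g$ ($Z{\left(W,g \right)} = \frac{2 g}{-2} = 2 g \left(- \frac{1}{2}\right) = - g$)
$Y{\left(c,H \right)} = 0$ ($Y{\left(c,H \right)} = 0 \cdot 1 = 0$)
$t{\left(z,w \right)} = 4$
$\left(t{\left(5,-11 \right)} - 38\right) \left(-113\right) = \left(4 - 38\right) \left(-113\right) = \left(-34\right) \left(-113\right) = 3842$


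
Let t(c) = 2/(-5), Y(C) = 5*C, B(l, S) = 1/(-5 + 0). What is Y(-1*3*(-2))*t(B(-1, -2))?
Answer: -12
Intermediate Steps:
B(l, S) = -⅕ (B(l, S) = 1/(-5) = -⅕)
t(c) = -⅖ (t(c) = 2*(-⅕) = -⅖)
Y(-1*3*(-2))*t(B(-1, -2)) = (5*(-1*3*(-2)))*(-⅖) = (5*(-3*(-2)))*(-⅖) = (5*6)*(-⅖) = 30*(-⅖) = -12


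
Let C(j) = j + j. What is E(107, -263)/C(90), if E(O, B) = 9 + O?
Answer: 29/45 ≈ 0.64444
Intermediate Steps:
C(j) = 2*j
E(107, -263)/C(90) = (9 + 107)/((2*90)) = 116/180 = 116*(1/180) = 29/45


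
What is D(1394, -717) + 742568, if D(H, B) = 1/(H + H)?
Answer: 2070279585/2788 ≈ 7.4257e+5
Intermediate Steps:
D(H, B) = 1/(2*H)
D(1394, -717) + 742568 = (1/2)/1394 + 742568 = (1/2)*(1/1394) + 742568 = 1/2788 + 742568 = 2070279585/2788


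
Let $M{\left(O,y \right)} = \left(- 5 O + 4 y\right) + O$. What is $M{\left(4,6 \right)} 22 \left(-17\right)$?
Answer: $-2992$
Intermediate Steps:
$M{\left(O,y \right)} = - 4 O + 4 y$
$M{\left(4,6 \right)} 22 \left(-17\right) = \left(\left(-4\right) 4 + 4 \cdot 6\right) 22 \left(-17\right) = \left(-16 + 24\right) 22 \left(-17\right) = 8 \cdot 22 \left(-17\right) = 176 \left(-17\right) = -2992$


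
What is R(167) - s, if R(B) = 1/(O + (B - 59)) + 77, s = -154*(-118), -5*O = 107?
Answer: -7835130/433 ≈ -18095.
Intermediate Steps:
O = -107/5 (O = -⅕*107 = -107/5 ≈ -21.400)
s = 18172
R(B) = 77 + 1/(-402/5 + B) (R(B) = 1/(-107/5 + (B - 59)) + 77 = 1/(-107/5 + (-59 + B)) + 77 = 1/(-402/5 + B) + 77 = 77 + 1/(-402/5 + B))
R(167) - s = (-30949 + 385*167)/(-402 + 5*167) - 1*18172 = (-30949 + 64295)/(-402 + 835) - 18172 = 33346/433 - 18172 = -7835130/433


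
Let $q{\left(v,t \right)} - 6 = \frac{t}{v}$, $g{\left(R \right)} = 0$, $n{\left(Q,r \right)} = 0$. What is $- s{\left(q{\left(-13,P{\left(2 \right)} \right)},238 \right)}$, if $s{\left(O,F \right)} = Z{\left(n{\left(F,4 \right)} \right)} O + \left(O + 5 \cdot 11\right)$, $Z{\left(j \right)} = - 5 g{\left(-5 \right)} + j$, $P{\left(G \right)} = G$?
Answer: $- \frac{791}{13} \approx -60.846$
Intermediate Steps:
$Z{\left(j \right)} = j$ ($Z{\left(j \right)} = \left(-5\right) 0 + j = 0 + j = j$)
$q{\left(v,t \right)} = 6 + \frac{t}{v}$
$s{\left(O,F \right)} = 55 + O$ ($s{\left(O,F \right)} = 0 O + \left(O + 5 \cdot 11\right) = 0 + \left(O + 55\right) = 0 + \left(55 + O\right) = 55 + O$)
$- s{\left(q{\left(-13,P{\left(2 \right)} \right)},238 \right)} = - (55 + \left(6 + \frac{2}{-13}\right)) = - (55 + \left(6 + 2 \left(- \frac{1}{13}\right)\right)) = - (55 + \left(6 - \frac{2}{13}\right)) = - (55 + \frac{76}{13}) = \left(-1\right) \frac{791}{13} = - \frac{791}{13}$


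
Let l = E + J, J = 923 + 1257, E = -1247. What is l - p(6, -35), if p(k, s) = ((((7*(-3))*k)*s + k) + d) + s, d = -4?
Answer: -3444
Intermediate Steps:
J = 2180
p(k, s) = -4 + k + s - 21*k*s (p(k, s) = ((((7*(-3))*k)*s + k) - 4) + s = (((-21*k)*s + k) - 4) + s = ((-21*k*s + k) - 4) + s = ((k - 21*k*s) - 4) + s = (-4 + k - 21*k*s) + s = -4 + k + s - 21*k*s)
l = 933 (l = -1247 + 2180 = 933)
l - p(6, -35) = 933 - (-4 + 6 - 35 - 21*6*(-35)) = 933 - (-4 + 6 - 35 + 4410) = 933 - 1*4377 = 933 - 4377 = -3444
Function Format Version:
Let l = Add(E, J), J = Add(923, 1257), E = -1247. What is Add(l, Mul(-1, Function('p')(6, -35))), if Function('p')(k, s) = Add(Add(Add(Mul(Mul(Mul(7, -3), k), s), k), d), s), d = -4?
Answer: -3444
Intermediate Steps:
J = 2180
Function('p')(k, s) = Add(-4, k, s, Mul(-21, k, s)) (Function('p')(k, s) = Add(Add(Add(Mul(Mul(Mul(7, -3), k), s), k), -4), s) = Add(Add(Add(Mul(Mul(-21, k), s), k), -4), s) = Add(Add(Add(Mul(-21, k, s), k), -4), s) = Add(Add(Add(k, Mul(-21, k, s)), -4), s) = Add(Add(-4, k, Mul(-21, k, s)), s) = Add(-4, k, s, Mul(-21, k, s)))
l = 933 (l = Add(-1247, 2180) = 933)
Add(l, Mul(-1, Function('p')(6, -35))) = Add(933, Mul(-1, Add(-4, 6, -35, Mul(-21, 6, -35)))) = Add(933, Mul(-1, Add(-4, 6, -35, 4410))) = Add(933, Mul(-1, 4377)) = Add(933, -4377) = -3444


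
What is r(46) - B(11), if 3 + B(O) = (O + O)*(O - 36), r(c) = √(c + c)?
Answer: 553 + 2*√23 ≈ 562.59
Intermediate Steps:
r(c) = √2*√c (r(c) = √(2*c) = √2*√c)
B(O) = -3 + 2*O*(-36 + O) (B(O) = -3 + (O + O)*(O - 36) = -3 + (2*O)*(-36 + O) = -3 + 2*O*(-36 + O))
r(46) - B(11) = √2*√46 - (-3 - 72*11 + 2*11²) = 2*√23 - (-3 - 792 + 2*121) = 2*√23 - (-3 - 792 + 242) = 2*√23 - 1*(-553) = 2*√23 + 553 = 553 + 2*√23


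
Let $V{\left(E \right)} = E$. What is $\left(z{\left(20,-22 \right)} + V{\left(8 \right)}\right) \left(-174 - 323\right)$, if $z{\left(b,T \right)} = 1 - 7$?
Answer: $-994$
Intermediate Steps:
$z{\left(b,T \right)} = -6$ ($z{\left(b,T \right)} = 1 - 7 = -6$)
$\left(z{\left(20,-22 \right)} + V{\left(8 \right)}\right) \left(-174 - 323\right) = \left(-6 + 8\right) \left(-174 - 323\right) = 2 \left(-497\right) = -994$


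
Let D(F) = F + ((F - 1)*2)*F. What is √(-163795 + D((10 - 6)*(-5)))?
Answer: 5*I*√6519 ≈ 403.7*I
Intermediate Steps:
D(F) = F + F*(-2 + 2*F) (D(F) = F + ((-1 + F)*2)*F = F + (-2 + 2*F)*F = F + F*(-2 + 2*F))
√(-163795 + D((10 - 6)*(-5))) = √(-163795 + ((10 - 6)*(-5))*(-1 + 2*((10 - 6)*(-5)))) = √(-163795 + (4*(-5))*(-1 + 2*(4*(-5)))) = √(-163795 - 20*(-1 + 2*(-20))) = √(-163795 - 20*(-1 - 40)) = √(-163795 - 20*(-41)) = √(-163795 + 820) = √(-162975) = 5*I*√6519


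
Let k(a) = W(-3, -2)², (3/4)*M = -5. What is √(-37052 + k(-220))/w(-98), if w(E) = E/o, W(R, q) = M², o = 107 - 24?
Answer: -83*I*√710303/441 ≈ -158.62*I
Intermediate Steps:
M = -20/3 (M = (4/3)*(-5) = -20/3 ≈ -6.6667)
o = 83
W(R, q) = 400/9 (W(R, q) = (-20/3)² = 400/9)
w(E) = E/83
k(a) = 160000/81 (k(a) = (400/9)² = 160000/81)
√(-37052 + k(-220))/w(-98) = √(-37052 + 160000/81)/(((1/83)*(-98))) = √(-2841212/81)/(-98/83) = (2*I*√710303/9)*(-83/98) = -83*I*√710303/441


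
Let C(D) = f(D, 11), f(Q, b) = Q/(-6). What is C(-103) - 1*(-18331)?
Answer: 110089/6 ≈ 18348.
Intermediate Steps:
f(Q, b) = -Q/6 (f(Q, b) = Q*(-⅙) = -Q/6)
C(D) = -D/6
C(-103) - 1*(-18331) = -⅙*(-103) - 1*(-18331) = 103/6 + 18331 = 110089/6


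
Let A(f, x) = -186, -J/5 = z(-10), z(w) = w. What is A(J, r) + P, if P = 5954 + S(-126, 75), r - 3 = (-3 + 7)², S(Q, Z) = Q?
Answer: 5642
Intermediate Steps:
r = 19 (r = 3 + (-3 + 7)² = 3 + 4² = 3 + 16 = 19)
J = 50 (J = -5*(-10) = 50)
P = 5828 (P = 5954 - 126 = 5828)
A(J, r) + P = -186 + 5828 = 5642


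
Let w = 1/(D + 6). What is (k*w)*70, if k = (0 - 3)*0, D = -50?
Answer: 0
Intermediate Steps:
k = 0 (k = -3*0 = 0)
w = -1/44 (w = 1/(-50 + 6) = 1/(-44) = -1/44 ≈ -0.022727)
(k*w)*70 = (0*(-1/44))*70 = 0*70 = 0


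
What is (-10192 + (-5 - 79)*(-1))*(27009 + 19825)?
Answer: -473398072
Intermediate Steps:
(-10192 + (-5 - 79)*(-1))*(27009 + 19825) = (-10192 - 84*(-1))*46834 = (-10192 + 84)*46834 = -10108*46834 = -473398072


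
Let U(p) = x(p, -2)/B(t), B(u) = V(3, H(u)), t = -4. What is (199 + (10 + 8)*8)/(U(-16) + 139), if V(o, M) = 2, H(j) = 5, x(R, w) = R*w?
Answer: 343/155 ≈ 2.2129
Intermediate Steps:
B(u) = 2
U(p) = -p (U(p) = (p*(-2))/2 = -2*p*(1/2) = -p)
(199 + (10 + 8)*8)/(U(-16) + 139) = (199 + (10 + 8)*8)/(-1*(-16) + 139) = (199 + 18*8)/(16 + 139) = (199 + 144)/155 = 343*(1/155) = 343/155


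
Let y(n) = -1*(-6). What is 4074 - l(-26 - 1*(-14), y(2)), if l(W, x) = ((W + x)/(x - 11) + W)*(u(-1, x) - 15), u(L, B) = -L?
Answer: 19614/5 ≈ 3922.8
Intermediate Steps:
y(n) = 6
l(W, x) = -14*W - 14*(W + x)/(-11 + x) (l(W, x) = ((W + x)/(x - 11) + W)*(-1*(-1) - 15) = ((W + x)/(-11 + x) + W)*(1 - 15) = ((W + x)/(-11 + x) + W)*(-14) = (W + (W + x)/(-11 + x))*(-14) = -14*W - 14*(W + x)/(-11 + x))
4074 - l(-26 - 1*(-14), y(2)) = 4074 - 14*(-1*6 + 10*(-26 - 1*(-14)) - 1*(-26 - 1*(-14))*6)/(-11 + 6) = 4074 - 14*(-6 + 10*(-26 + 14) - 1*(-26 + 14)*6)/(-5) = 4074 - 14*(-1)*(-6 + 10*(-12) - 1*(-12)*6)/5 = 4074 - 14*(-1)*(-6 - 120 + 72)/5 = 4074 - 14*(-1)*(-54)/5 = 4074 - 1*756/5 = 4074 - 756/5 = 19614/5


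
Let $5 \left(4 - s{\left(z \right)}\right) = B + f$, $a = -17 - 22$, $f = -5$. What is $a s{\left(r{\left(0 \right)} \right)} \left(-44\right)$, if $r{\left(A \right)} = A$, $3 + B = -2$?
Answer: $10296$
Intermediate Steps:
$B = -5$ ($B = -3 - 2 = -5$)
$a = -39$
$s{\left(z \right)} = 6$ ($s{\left(z \right)} = 4 - \frac{-5 - 5}{5} = 4 - -2 = 4 + 2 = 6$)
$a s{\left(r{\left(0 \right)} \right)} \left(-44\right) = \left(-39\right) 6 \left(-44\right) = \left(-234\right) \left(-44\right) = 10296$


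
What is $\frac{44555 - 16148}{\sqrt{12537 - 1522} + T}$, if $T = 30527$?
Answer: $\frac{867180489}{931886714} - \frac{28407 \sqrt{11015}}{931886714} \approx 0.92737$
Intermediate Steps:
$\frac{44555 - 16148}{\sqrt{12537 - 1522} + T} = \frac{44555 - 16148}{\sqrt{12537 - 1522} + 30527} = \frac{28407}{\sqrt{11015} + 30527} = \frac{28407}{30527 + \sqrt{11015}}$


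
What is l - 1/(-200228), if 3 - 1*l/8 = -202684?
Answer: 324668901089/200228 ≈ 1.6215e+6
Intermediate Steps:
l = 1621496 (l = 24 - 8*(-202684) = 24 + 1621472 = 1621496)
l - 1/(-200228) = 1621496 - 1/(-200228) = 1621496 - 1*(-1/200228) = 1621496 + 1/200228 = 324668901089/200228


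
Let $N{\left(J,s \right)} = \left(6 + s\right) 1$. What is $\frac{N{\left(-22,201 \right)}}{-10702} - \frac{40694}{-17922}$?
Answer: $\frac{215898667}{95900622} \approx 2.2513$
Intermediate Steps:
$N{\left(J,s \right)} = 6 + s$
$\frac{N{\left(-22,201 \right)}}{-10702} - \frac{40694}{-17922} = \frac{6 + 201}{-10702} - \frac{40694}{-17922} = 207 \left(- \frac{1}{10702}\right) - - \frac{20347}{8961} = - \frac{207}{10702} + \frac{20347}{8961} = \frac{215898667}{95900622}$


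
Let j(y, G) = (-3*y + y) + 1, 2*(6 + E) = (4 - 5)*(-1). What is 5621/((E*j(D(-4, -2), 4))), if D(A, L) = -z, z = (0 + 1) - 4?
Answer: 1022/5 ≈ 204.40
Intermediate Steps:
E = -11/2 (E = -6 + ((4 - 5)*(-1))/2 = -6 + (-1*(-1))/2 = -6 + (½)*1 = -6 + ½ = -11/2 ≈ -5.5000)
z = -3 (z = 1 - 4 = -3)
D(A, L) = 3 (D(A, L) = -1*(-3) = 3)
j(y, G) = 1 - 2*y (j(y, G) = -2*y + 1 = 1 - 2*y)
5621/((E*j(D(-4, -2), 4))) = 5621/((-11*(1 - 2*3)/2)) = 5621/((-11*(1 - 6)/2)) = 5621/((-11/2*(-5))) = 5621/(55/2) = 5621*(2/55) = 1022/5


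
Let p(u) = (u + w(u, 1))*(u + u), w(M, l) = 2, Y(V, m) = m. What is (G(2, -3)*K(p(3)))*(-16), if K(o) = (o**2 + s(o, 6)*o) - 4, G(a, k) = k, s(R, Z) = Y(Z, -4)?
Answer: 37248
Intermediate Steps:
s(R, Z) = -4
p(u) = 2*u*(2 + u) (p(u) = (u + 2)*(u + u) = (2 + u)*(2*u) = 2*u*(2 + u))
K(o) = -4 + o**2 - 4*o (K(o) = (o**2 - 4*o) - 4 = -4 + o**2 - 4*o)
(G(2, -3)*K(p(3)))*(-16) = -3*(-4 + (2*3*(2 + 3))**2 - 8*3*(2 + 3))*(-16) = -3*(-4 + (2*3*5)**2 - 8*3*5)*(-16) = -3*(-4 + 30**2 - 4*30)*(-16) = -3*(-4 + 900 - 120)*(-16) = -3*776*(-16) = -2328*(-16) = 37248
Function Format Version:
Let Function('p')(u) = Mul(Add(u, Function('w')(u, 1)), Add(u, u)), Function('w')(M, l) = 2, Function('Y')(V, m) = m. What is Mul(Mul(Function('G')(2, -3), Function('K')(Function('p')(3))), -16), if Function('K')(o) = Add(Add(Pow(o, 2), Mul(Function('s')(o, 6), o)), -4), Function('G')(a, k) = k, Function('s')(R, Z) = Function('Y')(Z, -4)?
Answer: 37248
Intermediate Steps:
Function('s')(R, Z) = -4
Function('p')(u) = Mul(2, u, Add(2, u)) (Function('p')(u) = Mul(Add(u, 2), Add(u, u)) = Mul(Add(2, u), Mul(2, u)) = Mul(2, u, Add(2, u)))
Function('K')(o) = Add(-4, Pow(o, 2), Mul(-4, o)) (Function('K')(o) = Add(Add(Pow(o, 2), Mul(-4, o)), -4) = Add(-4, Pow(o, 2), Mul(-4, o)))
Mul(Mul(Function('G')(2, -3), Function('K')(Function('p')(3))), -16) = Mul(Mul(-3, Add(-4, Pow(Mul(2, 3, Add(2, 3)), 2), Mul(-4, Mul(2, 3, Add(2, 3))))), -16) = Mul(Mul(-3, Add(-4, Pow(Mul(2, 3, 5), 2), Mul(-4, Mul(2, 3, 5)))), -16) = Mul(Mul(-3, Add(-4, Pow(30, 2), Mul(-4, 30))), -16) = Mul(Mul(-3, Add(-4, 900, -120)), -16) = Mul(Mul(-3, 776), -16) = Mul(-2328, -16) = 37248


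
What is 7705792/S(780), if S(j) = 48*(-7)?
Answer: -481612/21 ≈ -22934.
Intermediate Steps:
S(j) = -336
7705792/S(780) = 7705792/(-336) = 7705792*(-1/336) = -481612/21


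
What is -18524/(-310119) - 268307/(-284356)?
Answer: 88474509077/88184198364 ≈ 1.0033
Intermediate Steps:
-18524/(-310119) - 268307/(-284356) = -18524*(-1/310119) - 268307*(-1/284356) = 18524/310119 + 268307/284356 = 88474509077/88184198364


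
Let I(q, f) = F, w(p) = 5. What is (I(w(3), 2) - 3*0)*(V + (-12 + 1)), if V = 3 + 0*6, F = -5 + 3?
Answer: 16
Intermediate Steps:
F = -2
I(q, f) = -2
V = 3 (V = 3 + 0 = 3)
(I(w(3), 2) - 3*0)*(V + (-12 + 1)) = (-2 - 3*0)*(3 + (-12 + 1)) = (-2 + 0)*(3 - 11) = -2*(-8) = 16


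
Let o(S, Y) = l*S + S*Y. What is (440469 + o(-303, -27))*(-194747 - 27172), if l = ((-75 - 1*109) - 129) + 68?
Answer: -116038116315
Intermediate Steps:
l = -245 (l = ((-75 - 109) - 129) + 68 = (-184 - 129) + 68 = -313 + 68 = -245)
o(S, Y) = -245*S + S*Y
(440469 + o(-303, -27))*(-194747 - 27172) = (440469 - 303*(-245 - 27))*(-194747 - 27172) = (440469 - 303*(-272))*(-221919) = (440469 + 82416)*(-221919) = 522885*(-221919) = -116038116315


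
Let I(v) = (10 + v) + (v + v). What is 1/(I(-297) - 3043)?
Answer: -1/3924 ≈ -0.00025484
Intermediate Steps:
I(v) = 10 + 3*v (I(v) = (10 + v) + 2*v = 10 + 3*v)
1/(I(-297) - 3043) = 1/((10 + 3*(-297)) - 3043) = 1/((10 - 891) - 3043) = 1/(-881 - 3043) = 1/(-3924) = -1/3924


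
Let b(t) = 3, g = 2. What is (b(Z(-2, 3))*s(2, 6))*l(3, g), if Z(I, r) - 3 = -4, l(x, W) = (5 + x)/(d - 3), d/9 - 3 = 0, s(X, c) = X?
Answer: 2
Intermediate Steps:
d = 27 (d = 27 + 9*0 = 27 + 0 = 27)
l(x, W) = 5/24 + x/24 (l(x, W) = (5 + x)/(27 - 3) = (5 + x)/24 = (5 + x)*(1/24) = 5/24 + x/24)
Z(I, r) = -1 (Z(I, r) = 3 - 4 = -1)
(b(Z(-2, 3))*s(2, 6))*l(3, g) = (3*2)*(5/24 + (1/24)*3) = 6*(5/24 + ⅛) = 6*(⅓) = 2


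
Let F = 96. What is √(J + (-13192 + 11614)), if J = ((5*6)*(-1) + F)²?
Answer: √2778 ≈ 52.707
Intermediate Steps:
J = 4356 (J = ((5*6)*(-1) + 96)² = (30*(-1) + 96)² = (-30 + 96)² = 66² = 4356)
√(J + (-13192 + 11614)) = √(4356 + (-13192 + 11614)) = √(4356 - 1578) = √2778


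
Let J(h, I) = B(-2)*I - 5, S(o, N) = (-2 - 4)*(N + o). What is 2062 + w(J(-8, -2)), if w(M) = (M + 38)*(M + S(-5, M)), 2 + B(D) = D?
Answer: 2677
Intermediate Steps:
S(o, N) = -6*N - 6*o (S(o, N) = -6*(N + o) = -6*N - 6*o)
B(D) = -2 + D
J(h, I) = -5 - 4*I (J(h, I) = (-2 - 2)*I - 5 = -4*I - 5 = -5 - 4*I)
w(M) = (30 - 5*M)*(38 + M) (w(M) = (M + 38)*(M + (-6*M - 6*(-5))) = (38 + M)*(M + (-6*M + 30)) = (38 + M)*(M + (30 - 6*M)) = (38 + M)*(30 - 5*M) = (30 - 5*M)*(38 + M))
2062 + w(J(-8, -2)) = 2062 + (1140 - 160*(-5 - 4*(-2)) - 5*(-5 - 4*(-2))²) = 2062 + (1140 - 160*(-5 + 8) - 5*(-5 + 8)²) = 2062 + (1140 - 160*3 - 5*3²) = 2062 + (1140 - 480 - 5*9) = 2062 + (1140 - 480 - 45) = 2062 + 615 = 2677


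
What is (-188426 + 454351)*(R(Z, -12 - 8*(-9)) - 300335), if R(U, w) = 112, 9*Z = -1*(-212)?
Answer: -79836801275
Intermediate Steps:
Z = 212/9 (Z = (-1*(-212))/9 = (⅑)*212 = 212/9 ≈ 23.556)
(-188426 + 454351)*(R(Z, -12 - 8*(-9)) - 300335) = (-188426 + 454351)*(112 - 300335) = 265925*(-300223) = -79836801275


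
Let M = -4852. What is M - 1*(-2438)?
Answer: -2414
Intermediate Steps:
M - 1*(-2438) = -4852 - 1*(-2438) = -4852 + 2438 = -2414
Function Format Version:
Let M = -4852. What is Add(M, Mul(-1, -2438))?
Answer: -2414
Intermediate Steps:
Add(M, Mul(-1, -2438)) = Add(-4852, Mul(-1, -2438)) = Add(-4852, 2438) = -2414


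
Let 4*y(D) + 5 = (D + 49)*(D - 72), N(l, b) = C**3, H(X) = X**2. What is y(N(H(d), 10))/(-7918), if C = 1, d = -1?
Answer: 3555/31672 ≈ 0.11224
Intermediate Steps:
N(l, b) = 1 (N(l, b) = 1**3 = 1)
y(D) = -5/4 + (-72 + D)*(49 + D)/4 (y(D) = -5/4 + ((D + 49)*(D - 72))/4 = -5/4 + ((49 + D)*(-72 + D))/4 = -5/4 + ((-72 + D)*(49 + D))/4 = -5/4 + (-72 + D)*(49 + D)/4)
y(N(H(d), 10))/(-7918) = (-3533/4 - 23/4*1 + (1/4)*1**2)/(-7918) = (-3533/4 - 23/4 + (1/4)*1)*(-1/7918) = (-3533/4 - 23/4 + 1/4)*(-1/7918) = -3555/4*(-1/7918) = 3555/31672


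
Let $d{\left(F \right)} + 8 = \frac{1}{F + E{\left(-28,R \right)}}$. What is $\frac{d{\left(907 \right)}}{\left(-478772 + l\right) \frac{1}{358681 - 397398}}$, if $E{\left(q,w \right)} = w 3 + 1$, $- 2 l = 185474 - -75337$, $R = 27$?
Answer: $- \frac{612580374}{1204953095} \approx -0.50839$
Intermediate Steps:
$l = - \frac{260811}{2}$ ($l = - \frac{185474 - -75337}{2} = - \frac{185474 + 75337}{2} = \left(- \frac{1}{2}\right) 260811 = - \frac{260811}{2} \approx -1.3041 \cdot 10^{5}$)
$E{\left(q,w \right)} = 1 + 3 w$ ($E{\left(q,w \right)} = 3 w + 1 = 1 + 3 w$)
$d{\left(F \right)} = -8 + \frac{1}{82 + F}$ ($d{\left(F \right)} = -8 + \frac{1}{F + \left(1 + 3 \cdot 27\right)} = -8 + \frac{1}{F + \left(1 + 81\right)} = -8 + \frac{1}{F + 82} = -8 + \frac{1}{82 + F}$)
$\frac{d{\left(907 \right)}}{\left(-478772 + l\right) \frac{1}{358681 - 397398}} = \frac{\frac{1}{82 + 907} \left(-655 - 7256\right)}{\left(-478772 - \frac{260811}{2}\right) \frac{1}{358681 - 397398}} = \frac{\frac{1}{989} \left(-655 - 7256\right)}{\left(- \frac{1218355}{2}\right) \frac{1}{-38717}} = \frac{\frac{1}{989} \left(-7911\right)}{\left(- \frac{1218355}{2}\right) \left(- \frac{1}{38717}\right)} = - \frac{7911}{989 \cdot \frac{1218355}{77434}} = \left(- \frac{7911}{989}\right) \frac{77434}{1218355} = - \frac{612580374}{1204953095}$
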